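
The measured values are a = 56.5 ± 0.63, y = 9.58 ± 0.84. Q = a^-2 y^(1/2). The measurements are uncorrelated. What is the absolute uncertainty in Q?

4.77e-05

Since Q is a product/quotient, work with relative uncertainties:
  (-2·δa/a)² = (-2×0.0112)² = 0.000497;  (½·δy/y)² = (0.5×0.0877)² = 0.00192
δQ/Q = √(0.00242) = 0.0492
Q = 0.000970, so δQ = 0.0492 × 0.000970 = 4.77e-05.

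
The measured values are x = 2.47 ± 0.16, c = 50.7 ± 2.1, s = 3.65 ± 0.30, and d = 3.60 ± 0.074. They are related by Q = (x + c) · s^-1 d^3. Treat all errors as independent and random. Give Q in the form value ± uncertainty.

Let u = x + c = 53.2. δu = √(δx² + δc²) = √(0.0256 + 4.41) = 2.11, so δu/u = 0.0396.
Q is then a monomial in u, s, d:
δQ/Q = √((δu/u)² + (-1·δs/s)² + (3·δd/d)²) = √(0.00157 + 0.00676 + 0.00380) = 0.110
Q = 680, so δQ = 0.110 × 680 = 74.8.

680 ± 74.8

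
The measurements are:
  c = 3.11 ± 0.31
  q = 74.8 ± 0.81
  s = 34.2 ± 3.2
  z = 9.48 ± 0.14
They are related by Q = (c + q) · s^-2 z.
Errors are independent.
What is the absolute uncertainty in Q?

Let u = c + q = 77.9. δu = √(δc² + δq²) = √(0.0961 + 0.656) = 0.867, so δu/u = 0.0111.
Q is then a monomial in u, s, z:
δQ/Q = √((δu/u)² + (-2·δs/s)² + (1·δz/z)²) = √(0.000124 + 0.0350 + 0.000218) = 0.188
Q = 0.631, so δQ = 0.188 × 0.631 = 0.119.

0.119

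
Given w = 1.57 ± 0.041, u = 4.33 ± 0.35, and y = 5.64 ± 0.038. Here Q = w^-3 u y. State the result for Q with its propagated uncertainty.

Since Q is a product/quotient, work with relative uncertainties:
  (-3·δw/w)² = (-3×0.0261)² = 0.00614;  (1·δu/u)² = (1×0.0808)² = 0.00653;  (1·δy/y)² = (1×0.00674)² = 4.54e-05
δQ/Q = √(0.0127) = 0.113
Q = 6.31, so δQ = 0.113 × 6.31 = 0.712.

6.31 ± 0.712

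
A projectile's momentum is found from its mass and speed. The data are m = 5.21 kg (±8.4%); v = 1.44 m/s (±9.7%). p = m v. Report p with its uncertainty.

Relative error in a monomial: (δp/p)² = Σ (nᵢ · δxᵢ/xᵢ)².
  (1·δm/m)² = (1×0.0840)² = 0.00706;  (1·δv/v)² = (1×0.0970)² = 0.00941
δp/p = √(0.0165) = 0.128
p = 7.50 kg·m/s, so δp = 0.128 × 7.50 = 0.963 kg·m/s.

7.50 ± 0.963 kg·m/s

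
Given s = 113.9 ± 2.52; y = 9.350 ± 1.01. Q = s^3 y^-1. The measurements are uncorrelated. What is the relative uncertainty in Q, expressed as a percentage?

12.7%

Q is a product of powers, so relative uncertainties combine in quadrature:
  (3·δs/s)² = (3×0.0221)² = 0.00441;  (-1·δy/y)² = (-1×0.108)² = 0.0117
δQ/Q = √(0.0161) = 0.127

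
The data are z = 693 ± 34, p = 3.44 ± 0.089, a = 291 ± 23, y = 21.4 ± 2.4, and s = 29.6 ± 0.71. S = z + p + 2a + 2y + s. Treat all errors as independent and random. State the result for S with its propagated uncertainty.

S is a linear combination, so absolute uncertainties add in quadrature:
  (δz)² = 1160;  (δp)² = 0.00792;  (2·δa)² = 2120;  (2·δy)² = 23.0;  (δs)² = 0.504
δS = √(3300) = 57.4
S = 1350.

1350 ± 57.4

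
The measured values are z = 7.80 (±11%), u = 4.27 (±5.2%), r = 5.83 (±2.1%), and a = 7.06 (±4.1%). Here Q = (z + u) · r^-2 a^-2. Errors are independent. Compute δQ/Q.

0.118

Let w = z + u = 12.1. δw = √(δz² + δu²) = √(0.736 + 0.0493) = 0.886, so δw/w = 0.0734.
Q is then a monomial in w, r, a:
δQ/Q = √((δw/w)² + (-2·δr/r)² + (-2·δa/a)²) = √(0.00539 + 0.00176 + 0.00672) = 0.118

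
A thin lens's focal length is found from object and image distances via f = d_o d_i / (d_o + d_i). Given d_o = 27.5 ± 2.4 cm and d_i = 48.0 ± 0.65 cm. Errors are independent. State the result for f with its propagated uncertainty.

∂f/∂d_o = (d_i/(d_o+d_i))² = 0.404;  ∂f/∂d_i = (d_o/(d_o+d_i))² = 0.133
δf = √((∂f/∂d_o · δd_o)² + (∂f/∂d_i · δd_i)²) = √(0.941 + 0.00744) = 0.974 cm
f = 17.5 cm.

17.5 ± 0.974 cm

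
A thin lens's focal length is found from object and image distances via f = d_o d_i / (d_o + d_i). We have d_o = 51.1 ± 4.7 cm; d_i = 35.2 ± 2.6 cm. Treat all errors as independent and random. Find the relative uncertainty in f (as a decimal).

∂f/∂d_o = (d_i/(d_o+d_i))² = 0.166;  ∂f/∂d_i = (d_o/(d_o+d_i))² = 0.351
δf = √((∂f/∂d_o · δd_o)² + (∂f/∂d_i · δd_i)²) = √(0.611 + 0.831) = 1.20 cm
f = 20.8 cm, so δf/f = 1.20/20.8 = 0.0576.

0.0576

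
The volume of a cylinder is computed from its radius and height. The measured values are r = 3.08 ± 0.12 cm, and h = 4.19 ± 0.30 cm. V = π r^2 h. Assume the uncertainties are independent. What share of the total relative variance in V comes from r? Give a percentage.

(δV/V)² = (2·δr/r)² + (1·δh/h)²
  r term: (2×0.0390)² = 0.00607
  h term: (1×0.0716)² = 0.00513
Total = 0.0112. Share from r = 0.00607/0.0112 = 0.542.

54.2%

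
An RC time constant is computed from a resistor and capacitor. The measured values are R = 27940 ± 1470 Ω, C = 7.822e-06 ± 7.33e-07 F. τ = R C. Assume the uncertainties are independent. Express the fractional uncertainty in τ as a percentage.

10.7%

τ is a product of powers, so relative uncertainties combine in quadrature:
  (1·δR/R)² = (1×0.0526)² = 0.00277;  (1·δC/C)² = (1×0.0937)² = 0.00878
δτ/τ = √(0.0115) = 0.107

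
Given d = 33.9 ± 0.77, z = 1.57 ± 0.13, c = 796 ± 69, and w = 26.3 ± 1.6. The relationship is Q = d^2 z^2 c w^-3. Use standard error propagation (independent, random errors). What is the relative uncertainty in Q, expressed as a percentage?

26.5%

Products/powers → add relative errors in quadrature, weighted by exponent:
  (2·δd/d)² = (2×0.0227)² = 0.00206;  (2·δz/z)² = (2×0.0828)² = 0.0274;  (1·δc/c)² = (1×0.0867)² = 0.00751;  (-3·δw/w)² = (-3×0.0608)² = 0.0333
δQ/Q = √(0.0703) = 0.265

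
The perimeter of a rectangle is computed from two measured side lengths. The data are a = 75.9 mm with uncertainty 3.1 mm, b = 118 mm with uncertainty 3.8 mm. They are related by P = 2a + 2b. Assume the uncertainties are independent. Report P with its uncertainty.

Sums and differences: (δP)² = Σ (cᵢ δxᵢ)².
  (2·δa)² = 38.4;  (2·δb)² = 57.8
δP = √(96.2) = 9.81 mm
P = 388 mm.

388 ± 9.81 mm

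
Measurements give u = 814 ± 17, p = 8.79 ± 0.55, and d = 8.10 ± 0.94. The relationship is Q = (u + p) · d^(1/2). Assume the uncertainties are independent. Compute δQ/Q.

0.0616

Let w = u + p = 823. δw = √(δu² + δp²) = √(289 + 0.303) = 17.0, so δw/w = 0.0207.
Q is then a monomial in w, d:
δQ/Q = √((δw/w)² + (½·δd/d)²) = √(0.000427 + 0.00337) = 0.0616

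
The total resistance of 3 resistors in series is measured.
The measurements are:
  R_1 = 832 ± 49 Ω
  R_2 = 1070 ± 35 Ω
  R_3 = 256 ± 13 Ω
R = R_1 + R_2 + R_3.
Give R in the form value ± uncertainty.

2160 ± 61.6 Ω

Each term contributes (cᵢ δxᵢ)² to (δR)²:
  (δR_1)² = 2400;  (δR_2)² = 1220;  (δR_3)² = 169
δR = √(3800) = 61.6 Ω
R = 2160 Ω.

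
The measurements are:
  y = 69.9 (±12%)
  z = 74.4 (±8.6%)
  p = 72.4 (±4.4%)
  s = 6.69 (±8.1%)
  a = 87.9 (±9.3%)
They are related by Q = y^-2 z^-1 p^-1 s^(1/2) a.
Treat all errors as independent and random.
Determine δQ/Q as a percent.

Q is a product of powers, so relative uncertainties combine in quadrature:
  (-2·δy/y)² = (-2×0.120)² = 0.0576;  (-1·δz/z)² = (-1×0.0860)² = 0.00740;  (-1·δp/p)² = (-1×0.0440)² = 0.00194;  (½·δs/s)² = (0.5×0.0810)² = 0.00164;  (1·δa/a)² = (1×0.0930)² = 0.00865
δQ/Q = √(0.0772) = 0.278

27.8%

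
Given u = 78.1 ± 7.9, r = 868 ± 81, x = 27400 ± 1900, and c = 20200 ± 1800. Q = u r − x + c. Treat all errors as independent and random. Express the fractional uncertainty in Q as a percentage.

16.0%

Let p = u·r = 67800. δp/p = √((1·δu/u)² + (1·δr/r)²) = √(0.0102 + 0.00871) = 0.138, so δp = 9330.
Q = p − x + c: δQ = √(δp² + δx² + δc²) = √(8.7e+07 + 3.61e+06 + 3.24e+06) = 9690
Q = 60600, so δQ/Q = 9690/60600 = 0.160.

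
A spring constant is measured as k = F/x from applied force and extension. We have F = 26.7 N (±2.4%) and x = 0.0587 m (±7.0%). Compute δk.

33.7 N/m

Relative error in a monomial: (δk/k)² = Σ (nᵢ · δxᵢ/xᵢ)².
  (1·δF/F)² = (1×0.0240)² = 0.000576;  (-1·δx/x)² = (-1×0.0700)² = 0.00490
δk/k = √(0.00548) = 0.0740
k = 455 N/m, so δk = 0.0740 × 455 = 33.7 N/m.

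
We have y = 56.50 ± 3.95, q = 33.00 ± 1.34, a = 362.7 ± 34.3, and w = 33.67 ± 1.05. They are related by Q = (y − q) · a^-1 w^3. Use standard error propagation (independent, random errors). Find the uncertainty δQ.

Let u = y − q = 23.50. δu = √(δy² + δq²) = √(15.6 + 1.80) = 4.17, so δu/u = 0.177.
Q is then a monomial in u, a, w:
δQ/Q = √((δu/u)² + (-1·δa/a)² + (3·δw/w)²) = √(0.0315 + 0.00894 + 0.00875) = 0.222
Q = 2473, so δQ = 0.222 × 2473 = 549.

549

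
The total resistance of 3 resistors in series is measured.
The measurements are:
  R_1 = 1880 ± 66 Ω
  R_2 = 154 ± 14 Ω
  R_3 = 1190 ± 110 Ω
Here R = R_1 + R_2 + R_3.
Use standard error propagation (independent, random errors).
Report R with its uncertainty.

3220 ± 129 Ω

Absolute uncertainties add in quadrature for a linear combination:
  (δR_1)² = 4360;  (δR_2)² = 196;  (δR_3)² = 12100
δR = √(16700) = 129 Ω
R = 3220 Ω.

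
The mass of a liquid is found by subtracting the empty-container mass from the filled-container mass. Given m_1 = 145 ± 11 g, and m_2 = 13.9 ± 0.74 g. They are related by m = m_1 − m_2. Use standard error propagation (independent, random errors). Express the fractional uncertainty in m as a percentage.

Absolute uncertainties add in quadrature for a linear combination:
  (δm_1)² = 121;  (δm_2)² = 0.548
δm = √(122) = 11.0 g
m = 131 g, so δm/m = 11.0/131 = 0.0841.

8.41%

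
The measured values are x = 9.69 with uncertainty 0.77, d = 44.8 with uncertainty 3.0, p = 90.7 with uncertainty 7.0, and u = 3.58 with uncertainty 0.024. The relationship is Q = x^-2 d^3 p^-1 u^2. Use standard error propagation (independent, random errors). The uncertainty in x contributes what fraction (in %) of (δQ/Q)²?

35.2%

(δQ/Q)² = (-2·δx/x)² + (3·δd/d)² + (-1·δp/p)² + (2·δu/u)²
  x term: (-2×0.0795)² = 0.0253
  d term: (3×0.0670)² = 0.0404
  p term: (-1×0.0772)² = 0.00596
  u term: (2×0.00670)² = 0.000180
Total = 0.0718. Share from x = 0.0253/0.0718 = 0.352.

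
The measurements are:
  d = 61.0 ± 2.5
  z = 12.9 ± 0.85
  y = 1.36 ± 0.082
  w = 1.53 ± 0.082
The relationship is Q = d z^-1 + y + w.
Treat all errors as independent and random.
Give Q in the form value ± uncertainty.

Let p = d·z^-1 = 4.73. δp/p = √((1·δd/d)² + (-1·δz/z)²) = √(0.00168 + 0.00434) = 0.0776, so δp = 0.367.
Q = p + y + w: δQ = √(δp² + δy² + δw²) = √(0.135 + 0.00672 + 0.00672) = 0.385
Q = 7.62.

7.62 ± 0.385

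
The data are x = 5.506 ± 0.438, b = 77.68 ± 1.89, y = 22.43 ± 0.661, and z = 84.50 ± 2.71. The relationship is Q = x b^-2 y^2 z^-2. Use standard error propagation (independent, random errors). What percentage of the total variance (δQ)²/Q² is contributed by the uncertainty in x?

38.9%

(δQ/Q)² = (1·δx/x)² + (-2·δb/b)² + (2·δy/y)² + (-2·δz/z)²
  x term: (1×0.0795)² = 0.00633
  b term: (-2×0.0243)² = 0.00237
  y term: (2×0.0295)² = 0.00347
  z term: (-2×0.0321)² = 0.00411
Total = 0.0163. Share from x = 0.00633/0.0163 = 0.389.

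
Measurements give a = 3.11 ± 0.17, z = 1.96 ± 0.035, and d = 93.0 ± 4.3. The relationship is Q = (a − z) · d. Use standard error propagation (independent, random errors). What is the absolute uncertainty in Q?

Let u = a − z = 1.15. δu = √(δa² + δz²) = √(0.0289 + 0.00123) = 0.174, so δu/u = 0.151.
Q is then a monomial in u, d:
δQ/Q = √((δu/u)² + (1·δd/d)²) = √(0.0228 + 0.00214) = 0.158
Q = 107, so δQ = 0.158 × 107 = 16.9.

16.9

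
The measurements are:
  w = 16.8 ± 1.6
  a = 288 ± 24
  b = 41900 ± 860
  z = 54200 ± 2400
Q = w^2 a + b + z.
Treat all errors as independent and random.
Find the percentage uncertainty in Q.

Let p = w^2·a = 81300. δp/p = √((2·δw/w)² + (1·δa/a)²) = √(0.0363 + 0.00694) = 0.208, so δp = 16900.
Q = p + b + z: δQ = √(δp² + δb² + δz²) = √(2.86e+08 + 7.4e+05 + 5.76e+06) = 17100
Q = 1.77e+05, so δQ/Q = 17100/1.77e+05 = 0.0963.

9.63%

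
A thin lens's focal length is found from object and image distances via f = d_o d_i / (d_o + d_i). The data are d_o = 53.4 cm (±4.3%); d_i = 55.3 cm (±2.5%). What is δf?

0.682 cm

∂f/∂d_o = (d_i/(d_o+d_i))² = 0.259;  ∂f/∂d_i = (d_o/(d_o+d_i))² = 0.241
δf = √((∂f/∂d_o · δd_o)² + (∂f/∂d_i · δd_i)²) = √(0.353 + 0.111) = 0.682 cm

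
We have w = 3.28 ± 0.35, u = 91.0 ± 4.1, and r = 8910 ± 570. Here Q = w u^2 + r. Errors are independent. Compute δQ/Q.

Let p = w·u^2 = 27200. δp/p = √((1·δw/w)² + (2·δu/u)²) = √(0.0114 + 0.00812) = 0.140, so δp = 3790.
Q = p + r: δQ = √(δp² + δr²) = √(1.44e+07 + 3.25e+05) = 3840
Q = 36100, so δQ/Q = 3840/36100 = 0.106.

0.106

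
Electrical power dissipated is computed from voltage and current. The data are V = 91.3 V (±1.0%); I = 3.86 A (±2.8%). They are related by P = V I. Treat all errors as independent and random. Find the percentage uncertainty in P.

2.97%

Since P is a product/quotient, work with relative uncertainties:
  (1·δV/V)² = (1×0.0100)² = 0.000100;  (1·δI/I)² = (1×0.0280)² = 0.000784
δP/P = √(0.000884) = 0.0297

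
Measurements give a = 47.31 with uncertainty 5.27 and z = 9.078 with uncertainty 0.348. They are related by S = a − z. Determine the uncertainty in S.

5.28

Each term contributes (cᵢ δxᵢ)² to (δS)²:
  (δa)² = 27.8;  (δz)² = 0.121
δS = √(27.9) = 5.28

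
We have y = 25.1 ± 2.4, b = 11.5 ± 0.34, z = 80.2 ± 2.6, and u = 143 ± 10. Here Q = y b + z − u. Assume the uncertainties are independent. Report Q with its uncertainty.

226 ± 30.7

Let p = y·b = 289. δp/p = √((1·δy/y)² + (1·δb/b)²) = √(0.00914 + 0.000874) = 0.100, so δp = 28.9.
Q = p + z − u: δQ = √(δp² + δz² + δu²) = √(835 + 6.76 + 100) = 30.7
Q = 226.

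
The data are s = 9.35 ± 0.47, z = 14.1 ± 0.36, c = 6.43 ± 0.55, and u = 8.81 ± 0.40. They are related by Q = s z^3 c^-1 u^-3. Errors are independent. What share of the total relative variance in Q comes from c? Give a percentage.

21.4%

(δQ/Q)² = (1·δs/s)² + (3·δz/z)² + (-1·δc/c)² + (-3·δu/u)²
  s term: (1×0.0503)² = 0.00253
  z term: (3×0.0255)² = 0.00587
  c term: (-1×0.0855)² = 0.00732
  u term: (-3×0.0454)² = 0.0186
Total = 0.0343. Share from c = 0.00732/0.0343 = 0.214.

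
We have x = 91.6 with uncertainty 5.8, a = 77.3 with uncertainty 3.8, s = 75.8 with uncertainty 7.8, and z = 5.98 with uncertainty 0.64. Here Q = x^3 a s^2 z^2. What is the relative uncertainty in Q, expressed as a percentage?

35.6%

Since Q is a product/quotient, work with relative uncertainties:
  (3·δx/x)² = (3×0.0633)² = 0.0361;  (1·δa/a)² = (1×0.0492)² = 0.00242;  (2·δs/s)² = (2×0.103)² = 0.0424;  (2·δz/z)² = (2×0.107)² = 0.0458
δQ/Q = √(0.127) = 0.356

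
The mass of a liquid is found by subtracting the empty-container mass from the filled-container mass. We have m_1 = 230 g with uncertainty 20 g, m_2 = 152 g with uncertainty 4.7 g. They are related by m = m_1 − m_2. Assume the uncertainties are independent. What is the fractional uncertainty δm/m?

Absolute uncertainties add in quadrature for a linear combination:
  (δm_1)² = 400;  (δm_2)² = 22.1
δm = √(422) = 20.5 g
m = 78.0 g, so δm/m = 20.5/78.0 = 0.263.

0.263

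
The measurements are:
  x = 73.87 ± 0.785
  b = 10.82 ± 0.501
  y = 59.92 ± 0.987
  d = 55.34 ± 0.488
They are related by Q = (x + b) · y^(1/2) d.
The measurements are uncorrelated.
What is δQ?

Let u = x + b = 84.69. δu = √(δx² + δb²) = √(0.616 + 0.251) = 0.931, so δu/u = 0.0110.
Q is then a monomial in u, y, d:
δQ/Q = √((δu/u)² + (½·δy/y)² + (1·δd/d)²) = √(0.000121 + 6.78e-05 + 7.78e-05) = 0.0163
Q = 36280, so δQ = 0.0163 × 36280 = 592.

592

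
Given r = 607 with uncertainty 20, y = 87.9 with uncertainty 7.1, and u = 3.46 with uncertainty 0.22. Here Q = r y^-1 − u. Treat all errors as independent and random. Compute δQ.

0.641

Let p = r·y^-1 = 6.91. δp/p = √((1·δr/r)² + (-1·δy/y)²) = √(0.00109 + 0.00652) = 0.0872, so δp = 0.602.
Q = p − u: δQ = √(δp² + δu²) = √(0.363 + 0.0484) = 0.641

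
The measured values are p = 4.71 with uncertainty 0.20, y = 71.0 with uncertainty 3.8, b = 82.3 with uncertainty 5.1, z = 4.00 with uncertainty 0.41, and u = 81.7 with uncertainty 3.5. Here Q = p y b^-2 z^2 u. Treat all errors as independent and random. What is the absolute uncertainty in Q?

Q is a product of powers, so relative uncertainties combine in quadrature:
  (1·δp/p)² = (1×0.0425)² = 0.00180;  (1·δy/y)² = (1×0.0535)² = 0.00286;  (-2·δb/b)² = (-2×0.0620)² = 0.0154;  (2·δz/z)² = (2×0.102)² = 0.0420;  (1·δu/u)² = (1×0.0428)² = 0.00184
δQ/Q = √(0.0639) = 0.253
Q = 64.5, so δQ = 0.253 × 64.5 = 16.3.

16.3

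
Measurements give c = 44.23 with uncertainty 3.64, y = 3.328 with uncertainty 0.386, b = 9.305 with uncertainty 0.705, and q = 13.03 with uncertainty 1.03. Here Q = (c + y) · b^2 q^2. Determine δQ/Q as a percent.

23.2%

Let u = c + y = 47.56. δu = √(δc² + δy²) = √(13.2 + 0.149) = 3.66, so δu/u = 0.0770.
Q is then a monomial in u, b, q:
δQ/Q = √((δu/u)² + (2·δb/b)² + (2·δq/q)²) = √(0.00592 + 0.0230 + 0.0250) = 0.232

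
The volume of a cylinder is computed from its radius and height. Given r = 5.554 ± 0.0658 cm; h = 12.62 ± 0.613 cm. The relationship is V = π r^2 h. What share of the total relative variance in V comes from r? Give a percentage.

(δV/V)² = (2·δr/r)² + (1·δh/h)²
  r term: (2×0.0118)² = 0.000561
  h term: (1×0.0486)² = 0.00236
Total = 0.00292. Share from r = 0.000561/0.00292 = 0.192.

19.2%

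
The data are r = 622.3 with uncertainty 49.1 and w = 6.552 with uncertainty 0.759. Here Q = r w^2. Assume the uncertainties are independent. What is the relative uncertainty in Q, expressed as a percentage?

Q is a product of powers, so relative uncertainties combine in quadrature:
  (1·δr/r)² = (1×0.0789)² = 0.00623;  (2·δw/w)² = (2×0.116)² = 0.0537
δQ/Q = √(0.0599) = 0.245

24.5%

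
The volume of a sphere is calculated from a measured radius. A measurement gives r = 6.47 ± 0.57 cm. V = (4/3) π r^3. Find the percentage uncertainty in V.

26.4%

V ∝ r^3, so δV/V = |3| · δr/r = 3 × 0.0881 = 0.264.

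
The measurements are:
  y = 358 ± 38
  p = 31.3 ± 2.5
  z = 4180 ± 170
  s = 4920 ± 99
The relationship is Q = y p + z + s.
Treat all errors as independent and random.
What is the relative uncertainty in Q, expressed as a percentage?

7.39%

Let w = y·p = 11200. δw/w = √((1·δy/y)² + (1·δp/p)²) = √(0.0113 + 0.00638) = 0.133, so δw = 1490.
Q = w + z + s: δQ = √(δw² + δz² + δs²) = √(2.22e+06 + 28900 + 9800) = 1500
Q = 20300, so δQ/Q = 1500/20300 = 0.0739.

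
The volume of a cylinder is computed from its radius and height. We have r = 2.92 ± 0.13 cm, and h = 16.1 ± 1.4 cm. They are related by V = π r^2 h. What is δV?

V is a product of powers, so relative uncertainties combine in quadrature:
  (2·δr/r)² = (2×0.0445)² = 0.00793;  (1·δh/h)² = (1×0.0870)² = 0.00756
δV/V = √(0.0155) = 0.124
V = 431 cm^3, so δV = 0.124 × 431 = 53.7 cm^3.

53.7 cm^3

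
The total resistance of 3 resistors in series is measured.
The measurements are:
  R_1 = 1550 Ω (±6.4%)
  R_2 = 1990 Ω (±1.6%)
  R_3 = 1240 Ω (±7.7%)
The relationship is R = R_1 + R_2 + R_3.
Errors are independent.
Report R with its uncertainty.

4780 ± 141 Ω

R is a linear combination, so absolute uncertainties add in quadrature:
  (δR_1)² = 9840;  (δR_2)² = 1010;  (δR_3)² = 9120
δR = √(20000) = 141 Ω
R = 4780 Ω.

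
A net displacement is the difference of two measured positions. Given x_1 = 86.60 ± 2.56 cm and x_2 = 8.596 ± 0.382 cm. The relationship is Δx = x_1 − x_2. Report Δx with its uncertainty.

78.00 ± 2.59 cm

Absolute uncertainties add in quadrature for a linear combination:
  (δx_1)² = 6.55;  (δx_2)² = 0.146
δΔx = √(6.70) = 2.59 cm
Δx = 78.00 cm.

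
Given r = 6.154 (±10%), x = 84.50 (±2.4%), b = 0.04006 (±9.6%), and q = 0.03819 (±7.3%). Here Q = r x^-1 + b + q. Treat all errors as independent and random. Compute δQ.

Let p = r·x^-1 = 0.07283. δp/p = √((1·δr/r)² + (-1·δx/x)²) = √(0.0100 + 0.000576) = 0.103, so δp = 0.00749.
Q = p + b + q: δQ = √(δp² + δb² + δq²) = √(5.61e-05 + 1.48e-05 + 7.77e-06) = 0.00887

0.00887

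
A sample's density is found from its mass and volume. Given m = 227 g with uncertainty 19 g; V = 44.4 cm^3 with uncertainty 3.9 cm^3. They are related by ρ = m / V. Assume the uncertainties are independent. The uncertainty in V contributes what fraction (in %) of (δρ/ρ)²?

52.4%

(δρ/ρ)² = (1·δm/m)² + (-1·δV/V)²
  m term: (1×0.0837)² = 0.00701
  V term: (-1×0.0878)² = 0.00772
Total = 0.0147. Share from V = 0.00772/0.0147 = 0.524.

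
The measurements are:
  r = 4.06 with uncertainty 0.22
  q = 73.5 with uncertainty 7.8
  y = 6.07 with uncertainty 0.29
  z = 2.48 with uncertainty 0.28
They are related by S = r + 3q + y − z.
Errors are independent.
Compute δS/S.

0.103

Each term contributes (cᵢ δxᵢ)² to (δS)²:
  (δr)² = 0.0484;  (3·δq)² = 548;  (δy)² = 0.0841;  (δz)² = 0.0784
δS = √(548) = 23.4
S = 228, so δS/S = 23.4/228 = 0.103.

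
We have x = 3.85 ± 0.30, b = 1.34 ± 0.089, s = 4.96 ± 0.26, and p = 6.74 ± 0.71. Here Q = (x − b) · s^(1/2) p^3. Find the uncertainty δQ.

Let u = x − b = 2.51. δu = √(δx² + δb²) = √(0.0900 + 0.00792) = 0.313, so δu/u = 0.125.
Q is then a monomial in u, s, p:
δQ/Q = √((δu/u)² + (½·δs/s)² + (3·δp/p)²) = √(0.0155 + 0.000687 + 0.0999) = 0.341
Q = 1710, so δQ = 0.341 × 1710 = 583.

583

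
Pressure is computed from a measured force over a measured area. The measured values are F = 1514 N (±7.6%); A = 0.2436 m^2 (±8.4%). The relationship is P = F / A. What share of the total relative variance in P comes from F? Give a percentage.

45.0%

(δP/P)² = (1·δF/F)² + (-1·δA/A)²
  F term: (1×0.0760)² = 0.00578
  A term: (-1×0.0840)² = 0.00706
Total = 0.0128. Share from F = 0.00578/0.0128 = 0.450.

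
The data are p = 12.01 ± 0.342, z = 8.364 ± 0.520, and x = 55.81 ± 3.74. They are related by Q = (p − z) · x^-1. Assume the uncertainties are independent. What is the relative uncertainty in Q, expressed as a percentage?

18.3%

Let u = p − z = 3.646. δu = √(δp² + δz²) = √(0.117 + 0.270) = 0.622, so δu/u = 0.171.
Q is then a monomial in u, x:
δQ/Q = √((δu/u)² + (-1·δx/x)²) = √(0.0291 + 0.00449) = 0.183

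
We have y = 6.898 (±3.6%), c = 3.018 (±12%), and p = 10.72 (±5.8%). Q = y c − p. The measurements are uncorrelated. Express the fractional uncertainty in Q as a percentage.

Let w = y·c = 20.82. δw/w = √((1·δy/y)² + (1·δc/c)²) = √(0.00130 + 0.0144) = 0.125, so δw = 2.61.
Q = w − p: δQ = √(δw² + δp²) = √(6.80 + 0.387) = 2.68
Q = 10.10, so δQ/Q = 2.68/10.10 = 0.266.

26.6%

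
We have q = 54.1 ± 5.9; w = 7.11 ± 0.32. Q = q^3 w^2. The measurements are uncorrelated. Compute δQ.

2.72e+06

Products/powers → add relative errors in quadrature, weighted by exponent:
  (3·δq/q)² = (3×0.109)² = 0.107;  (2·δw/w)² = (2×0.0450)² = 0.00810
δQ/Q = √(0.115) = 0.339
Q = 8e+06, so δQ = 0.339 × 8e+06 = 2.72e+06.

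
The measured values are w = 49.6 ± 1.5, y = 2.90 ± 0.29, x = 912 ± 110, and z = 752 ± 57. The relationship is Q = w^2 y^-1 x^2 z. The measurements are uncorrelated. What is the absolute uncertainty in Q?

1.48e+11

For a monomial Q ∝ w^2, y^-1, x^2, z, fractional errors add in quadrature:
  (2·δw/w)² = (2×0.0302)² = 0.00366;  (-1·δy/y)² = (-1×0.100)² = 0.0100;  (2·δx/x)² = (2×0.121)² = 0.0582;  (1·δz/z)² = (1×0.0758)² = 0.00575
δQ/Q = √(0.0776) = 0.279
Q = 5.31e+11, so δQ = 0.279 × 5.31e+11 = 1.48e+11.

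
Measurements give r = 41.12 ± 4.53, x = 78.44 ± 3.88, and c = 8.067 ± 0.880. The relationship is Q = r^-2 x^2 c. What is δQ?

7.78

Products/powers → add relative errors in quadrature, weighted by exponent:
  (-2·δr/r)² = (-2×0.110)² = 0.0485;  (2·δx/x)² = (2×0.0495)² = 0.00979;  (1·δc/c)² = (1×0.109)² = 0.0119
δQ/Q = √(0.0702) = 0.265
Q = 29.35, so δQ = 0.265 × 29.35 = 7.78.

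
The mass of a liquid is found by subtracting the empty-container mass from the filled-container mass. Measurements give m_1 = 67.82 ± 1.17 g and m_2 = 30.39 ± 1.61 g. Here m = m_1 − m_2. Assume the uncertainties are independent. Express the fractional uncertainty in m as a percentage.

5.32%

For a sum/difference, combine absolute errors in quadrature:
  (δm_1)² = 1.37;  (δm_2)² = 2.59
δm = √(3.96) = 1.99 g
m = 37.43 g, so δm/m = 1.99/37.43 = 0.0532.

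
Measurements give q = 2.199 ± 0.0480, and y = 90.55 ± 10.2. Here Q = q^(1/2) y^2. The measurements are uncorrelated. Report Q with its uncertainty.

Q is a product of powers, so relative uncertainties combine in quadrature:
  (½·δq/q)² = (0.5×0.0218)² = 0.000119;  (2·δy/y)² = (2×0.113)² = 0.0508
δQ/Q = √(0.0509) = 0.226
Q = 12160, so δQ = 0.226 × 12160 = 2740.

12160 ± 2740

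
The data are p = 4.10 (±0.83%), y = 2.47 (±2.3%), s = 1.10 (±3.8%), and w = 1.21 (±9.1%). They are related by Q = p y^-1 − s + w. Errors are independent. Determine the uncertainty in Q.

0.125

Let h = p·y^-1 = 1.66. δh/h = √((1·δp/p)² + (-1·δy/y)²) = √(6.89e-05 + 0.000529) = 0.0245, so δh = 0.0406.
Q = h − s + w: δQ = √(δh² + δs² + δw²) = √(0.00165 + 0.00175 + 0.0121) = 0.125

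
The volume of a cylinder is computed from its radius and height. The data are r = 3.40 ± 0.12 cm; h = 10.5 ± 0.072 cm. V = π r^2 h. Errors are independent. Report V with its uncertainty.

Each factor contributes (exponent × relative error)² to (δV/V)²:
  (2·δr/r)² = (2×0.0353)² = 0.00498;  (1·δh/h)² = (1×0.00686)² = 4.7e-05
δV/V = √(0.00503) = 0.0709
V = 381 cm^3, so δV = 0.0709 × 381 = 27.0 cm^3.

381 ± 27.0 cm^3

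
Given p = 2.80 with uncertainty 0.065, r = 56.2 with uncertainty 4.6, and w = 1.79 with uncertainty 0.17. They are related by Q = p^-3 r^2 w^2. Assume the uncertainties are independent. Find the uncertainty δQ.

120

Since Q is a product/quotient, work with relative uncertainties:
  (-3·δp/p)² = (-3×0.0232)² = 0.00485;  (2·δr/r)² = (2×0.0819)² = 0.0268;  (2·δw/w)² = (2×0.0950)² = 0.0361
δQ/Q = √(0.0677) = 0.260
Q = 461, so δQ = 0.260 × 461 = 120.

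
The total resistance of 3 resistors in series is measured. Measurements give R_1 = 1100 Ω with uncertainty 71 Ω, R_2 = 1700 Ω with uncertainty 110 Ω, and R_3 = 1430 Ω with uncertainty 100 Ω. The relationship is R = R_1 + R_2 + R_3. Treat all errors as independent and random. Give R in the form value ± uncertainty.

For a sum/difference, combine absolute errors in quadrature:
  (δR_1)² = 5040;  (δR_2)² = 12100;  (δR_3)² = 10000
δR = √(27100) = 165 Ω
R = 4230 Ω.

4230 ± 165 Ω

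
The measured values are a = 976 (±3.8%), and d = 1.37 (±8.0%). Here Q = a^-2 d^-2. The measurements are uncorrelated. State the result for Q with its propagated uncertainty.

(5.59 ± 0.991) × 10^-7

Q is a product of powers, so relative uncertainties combine in quadrature:
  (-2·δa/a)² = (-2×0.0380)² = 0.00578;  (-2·δd/d)² = (-2×0.0800)² = 0.0256
δQ/Q = √(0.0314) = 0.177
Q = 5.59e-07, so δQ = 0.177 × 5.59e-07 = 9.91e-08.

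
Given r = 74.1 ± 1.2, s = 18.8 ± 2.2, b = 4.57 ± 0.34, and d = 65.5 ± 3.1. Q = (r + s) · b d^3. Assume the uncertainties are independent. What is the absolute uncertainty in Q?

1.94e+07

Let u = r + s = 92.9. δu = √(δr² + δs²) = √(1.44 + 4.84) = 2.51, so δu/u = 0.0270.
Q is then a monomial in u, b, d:
δQ/Q = √((δu/u)² + (1·δb/b)² + (3·δd/d)²) = √(0.000728 + 0.00554 + 0.0202) = 0.163
Q = 1.19e+08, so δQ = 0.163 × 1.19e+08 = 1.94e+07.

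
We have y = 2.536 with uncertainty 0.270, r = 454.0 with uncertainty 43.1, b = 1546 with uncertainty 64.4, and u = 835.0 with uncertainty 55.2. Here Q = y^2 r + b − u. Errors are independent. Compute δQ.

686

Let p = y^2·r = 2920. δp/p = √((2·δy/y)² + (1·δr/r)²) = √(0.0453 + 0.00901) = 0.233, so δp = 681.
Q = p + b − u: δQ = √(δp² + δb² + δu²) = √(4.63e+05 + 4150 + 3050) = 686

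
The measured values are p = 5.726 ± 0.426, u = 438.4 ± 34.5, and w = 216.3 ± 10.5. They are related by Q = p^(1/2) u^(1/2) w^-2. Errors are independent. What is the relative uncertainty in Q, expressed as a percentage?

11.1%

Since Q is a product/quotient, work with relative uncertainties:
  (½·δp/p)² = (0.5×0.0744)² = 0.00138;  (½·δu/u)² = (0.5×0.0787)² = 0.00155;  (-2·δw/w)² = (-2×0.0485)² = 0.00943
δQ/Q = √(0.0124) = 0.111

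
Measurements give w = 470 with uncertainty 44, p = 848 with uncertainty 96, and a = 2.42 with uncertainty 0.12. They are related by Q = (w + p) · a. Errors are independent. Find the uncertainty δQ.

301

Let u = w + p = 1320. δu = √(δw² + δp²) = √(1940 + 9220) = 106, so δu/u = 0.0801.
Q is then a monomial in u, a:
δQ/Q = √((δu/u)² + (1·δa/a)²) = √(0.00642 + 0.00246) = 0.0942
Q = 3190, so δQ = 0.0942 × 3190 = 301.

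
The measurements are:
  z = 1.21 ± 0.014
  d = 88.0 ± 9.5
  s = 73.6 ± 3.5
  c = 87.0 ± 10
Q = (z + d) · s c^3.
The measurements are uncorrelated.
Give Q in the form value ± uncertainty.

(4.32 ± 1.57) × 10^9

Let u = z + d = 89.2. δu = √(δz² + δd²) = √(0.000196 + 90.2) = 9.50, so δu/u = 0.106.
Q is then a monomial in u, s, c:
δQ/Q = √((δu/u)² + (1·δs/s)² + (3·δc/c)²) = √(0.0113 + 0.00226 + 0.119) = 0.364
Q = 4.32e+09, so δQ = 0.364 × 4.32e+09 = 1.57e+09.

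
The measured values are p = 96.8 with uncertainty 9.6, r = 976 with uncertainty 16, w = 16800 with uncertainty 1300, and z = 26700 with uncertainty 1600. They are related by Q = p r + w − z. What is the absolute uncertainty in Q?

Let h = p·r = 94500. δh/h = √((1·δp/p)² + (1·δr/r)²) = √(0.00984 + 0.000269) = 0.101, so δh = 9500.
Q = h + w − z: δQ = √(δh² + δw² + δz²) = √(9.02e+07 + 1.69e+06 + 2.56e+06) = 9720

9720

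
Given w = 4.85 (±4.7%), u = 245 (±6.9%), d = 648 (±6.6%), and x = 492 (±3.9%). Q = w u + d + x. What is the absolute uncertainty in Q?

Let p = w·u = 1190. δp/p = √((1·δw/w)² + (1·δu/u)²) = √(0.00221 + 0.00476) = 0.0835, so δp = 99.2.
Q = p + d + x: δQ = √(δp² + δd² + δx²) = √(9840 + 1830 + 368) = 110

110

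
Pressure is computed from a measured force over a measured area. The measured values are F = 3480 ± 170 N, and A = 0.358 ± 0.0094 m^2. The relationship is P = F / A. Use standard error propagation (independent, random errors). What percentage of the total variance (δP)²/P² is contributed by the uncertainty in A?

(δP/P)² = (1·δF/F)² + (-1·δA/A)²
  F term: (1×0.0489)² = 0.00239
  A term: (-1×0.0263)² = 0.000689
Total = 0.00308. Share from A = 0.000689/0.00308 = 0.224.

22.4%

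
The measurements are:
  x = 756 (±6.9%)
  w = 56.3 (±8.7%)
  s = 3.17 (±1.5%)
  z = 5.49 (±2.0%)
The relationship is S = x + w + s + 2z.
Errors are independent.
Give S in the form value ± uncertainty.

826 ± 52.4

Absolute uncertainties add in quadrature for a linear combination:
  (δx)² = 2720;  (δw)² = 24.0;  (δs)² = 0.00226;  (2·δz)² = 0.0482
δS = √(2750) = 52.4
S = 826.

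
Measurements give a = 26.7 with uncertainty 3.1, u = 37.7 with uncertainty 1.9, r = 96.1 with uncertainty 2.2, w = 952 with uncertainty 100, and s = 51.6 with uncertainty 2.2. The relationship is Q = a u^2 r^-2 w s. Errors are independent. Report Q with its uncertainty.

(2.02 ± 0.397) × 10^5

For a monomial Q ∝ a, u^2, r^-2, w, s, fractional errors add in quadrature:
  (1·δa/a)² = (1×0.116)² = 0.0135;  (2·δu/u)² = (2×0.0504)² = 0.0102;  (-2·δr/r)² = (-2×0.0229)² = 0.00210;  (1·δw/w)² = (1×0.105)² = 0.0110;  (1·δs/s)² = (1×0.0426)² = 0.00182
δQ/Q = √(0.0386) = 0.196
Q = 2.02e+05, so δQ = 0.196 × 2.02e+05 = 39700.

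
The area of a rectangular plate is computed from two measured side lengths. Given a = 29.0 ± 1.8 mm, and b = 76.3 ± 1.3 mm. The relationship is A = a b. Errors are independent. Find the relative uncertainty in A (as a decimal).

Since A is a product/quotient, work with relative uncertainties:
  (1·δa/a)² = (1×0.0621)² = 0.00385;  (1·δb/b)² = (1×0.0170)² = 0.000290
δA/A = √(0.00414) = 0.0644

0.0644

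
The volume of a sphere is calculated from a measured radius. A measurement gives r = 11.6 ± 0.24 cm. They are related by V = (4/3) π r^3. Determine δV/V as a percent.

Relative error in a monomial: (δV/V)² = Σ (nᵢ · δxᵢ/xᵢ)².
  (3·δr/r)² = (3×0.0207)² = 0.00385
δV/V = √(0.00385) = 0.0621

6.21%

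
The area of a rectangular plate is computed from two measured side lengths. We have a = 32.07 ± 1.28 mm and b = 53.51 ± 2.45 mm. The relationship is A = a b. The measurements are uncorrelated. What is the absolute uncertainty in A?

104 mm^2

Since A is a product/quotient, work with relative uncertainties:
  (1·δa/a)² = (1×0.0399)² = 0.00159;  (1·δb/b)² = (1×0.0458)² = 0.00210
δA/A = √(0.00369) = 0.0607
A = 1716 mm^2, so δA = 0.0607 × 1716 = 104 mm^2.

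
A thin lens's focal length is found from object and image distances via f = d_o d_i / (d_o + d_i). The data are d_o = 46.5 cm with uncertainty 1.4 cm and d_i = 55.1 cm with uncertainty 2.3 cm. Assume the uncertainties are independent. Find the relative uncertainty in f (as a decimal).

∂f/∂d_o = (d_i/(d_o+d_i))² = 0.294;  ∂f/∂d_i = (d_o/(d_o+d_i))² = 0.209
δf = √((∂f/∂d_o · δd_o)² + (∂f/∂d_i · δd_i)²) = √(0.170 + 0.232) = 0.634 cm
f = 25.2 cm, so δf/f = 0.634/25.2 = 0.0251.

0.0251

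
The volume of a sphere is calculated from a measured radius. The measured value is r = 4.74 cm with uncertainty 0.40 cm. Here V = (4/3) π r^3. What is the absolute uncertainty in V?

113 cm^3

V ∝ r^3, so δV/V = |3| · δr/r = 3 × 0.0844 = 0.253.
V = 446 cm^3, so δV = 0.253 × 446 = 113 cm^3.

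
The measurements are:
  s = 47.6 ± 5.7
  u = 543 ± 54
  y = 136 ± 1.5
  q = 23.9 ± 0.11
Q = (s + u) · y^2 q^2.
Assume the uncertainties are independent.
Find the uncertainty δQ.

Let w = s + u = 591. δw = √(δs² + δu²) = √(32.5 + 2920) = 54.3, so δw/w = 0.0919.
Q is then a monomial in w, y, q:
δQ/Q = √((δw/w)² + (2·δy/y)² + (2·δq/q)²) = √(0.00845 + 0.000487 + 8.47e-05) = 0.0950
Q = 6.24e+09, so δQ = 0.0950 × 6.24e+09 = 5.93e+08.

5.93e+08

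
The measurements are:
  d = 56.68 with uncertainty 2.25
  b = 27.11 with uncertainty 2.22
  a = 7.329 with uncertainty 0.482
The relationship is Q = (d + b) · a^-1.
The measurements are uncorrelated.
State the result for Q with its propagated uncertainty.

11.43 ± 0.867

Let u = d + b = 83.79. δu = √(δd² + δb²) = √(5.06 + 4.93) = 3.16, so δu/u = 0.0377.
Q is then a monomial in u, a:
δQ/Q = √((δu/u)² + (-1·δa/a)²) = √(0.00142 + 0.00433) = 0.0758
Q = 11.43, so δQ = 0.0758 × 11.43 = 0.867.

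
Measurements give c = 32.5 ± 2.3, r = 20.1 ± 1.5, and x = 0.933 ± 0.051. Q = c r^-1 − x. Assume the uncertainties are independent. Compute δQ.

0.174

Let p = c·r^-1 = 1.62. δp/p = √((1·δc/c)² + (-1·δr/r)²) = √(0.00501 + 0.00557) = 0.103, so δp = 0.166.
Q = p − x: δQ = √(δp² + δx²) = √(0.0277 + 0.00260) = 0.174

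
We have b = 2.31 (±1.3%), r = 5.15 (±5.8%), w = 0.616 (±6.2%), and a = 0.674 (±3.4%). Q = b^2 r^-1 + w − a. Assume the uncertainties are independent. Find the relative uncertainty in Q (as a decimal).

0.0813

Let p = b^2·r^-1 = 1.04. δp/p = √((2·δb/b)² + (-1·δr/r)²) = √(0.000676 + 0.00336) = 0.0636, so δp = 0.0659.
Q = p + w − a: δQ = √(δp² + δw² + δa²) = √(0.00434 + 0.00146 + 0.000525) = 0.0795
Q = 0.978, so δQ/Q = 0.0795/0.978 = 0.0813.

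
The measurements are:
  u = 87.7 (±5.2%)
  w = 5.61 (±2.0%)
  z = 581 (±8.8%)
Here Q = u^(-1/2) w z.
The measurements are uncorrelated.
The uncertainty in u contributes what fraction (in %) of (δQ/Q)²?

7.66%

(δQ/Q)² = (−½·δu/u)² + (1·δw/w)² + (1·δz/z)²
  u term: (-0.5×0.0520)² = 0.000676
  w term: (1×0.0200)² = 0.000400
  z term: (1×0.0880)² = 0.00774
Total = 0.00882. Share from u = 0.000676/0.00882 = 0.0766.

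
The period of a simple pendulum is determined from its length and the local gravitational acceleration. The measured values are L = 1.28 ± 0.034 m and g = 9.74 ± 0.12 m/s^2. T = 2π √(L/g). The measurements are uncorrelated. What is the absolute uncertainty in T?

Since T is a product/quotient, work with relative uncertainties:
  (½·δL/L)² = (0.5×0.0266)² = 0.000176;  (−½·δg/g)² = (-0.5×0.0123)² = 3.79e-05
δT/T = √(0.000214) = 0.0146
T = 2.28 s, so δT = 0.0146 × 2.28 = 0.0333 s.

0.0333 s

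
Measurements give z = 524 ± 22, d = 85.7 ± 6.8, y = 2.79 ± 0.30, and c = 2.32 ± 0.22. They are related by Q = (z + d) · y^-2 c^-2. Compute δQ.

Let u = z + d = 610. δu = √(δz² + δd²) = √(484 + 46.2) = 23.0, so δu/u = 0.0378.
Q is then a monomial in u, y, c:
δQ/Q = √((δu/u)² + (-2·δy/y)² + (-2·δc/c)²) = √(0.00143 + 0.0462 + 0.0360) = 0.289
Q = 14.6, so δQ = 0.289 × 14.6 = 4.21.

4.21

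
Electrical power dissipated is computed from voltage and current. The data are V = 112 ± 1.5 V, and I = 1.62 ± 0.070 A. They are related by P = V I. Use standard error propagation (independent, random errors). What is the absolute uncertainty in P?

Relative error in a monomial: (δP/P)² = Σ (nᵢ · δxᵢ/xᵢ)².
  (1·δV/V)² = (1×0.0134)² = 0.000179;  (1·δI/I)² = (1×0.0432)² = 0.00187
δP/P = √(0.00205) = 0.0452
P = 181 W, so δP = 0.0452 × 181 = 8.21 W.

8.21 W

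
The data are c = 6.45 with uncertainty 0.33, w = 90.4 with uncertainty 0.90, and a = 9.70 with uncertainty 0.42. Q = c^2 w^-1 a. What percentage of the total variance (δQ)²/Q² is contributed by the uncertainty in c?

(δQ/Q)² = (2·δc/c)² + (-1·δw/w)² + (1·δa/a)²
  c term: (2×0.0512)² = 0.0105
  w term: (-1×0.00996)² = 9.91e-05
  a term: (1×0.0433)² = 0.00187
Total = 0.0124. Share from c = 0.0105/0.0124 = 0.841.

84.1%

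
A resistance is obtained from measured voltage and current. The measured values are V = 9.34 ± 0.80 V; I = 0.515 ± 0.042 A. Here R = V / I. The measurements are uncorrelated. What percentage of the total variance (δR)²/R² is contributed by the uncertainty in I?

(δR/R)² = (1·δV/V)² + (-1·δI/I)²
  V term: (1×0.0857)² = 0.00734
  I term: (-1×0.0816)² = 0.00665
Total = 0.0140. Share from I = 0.00665/0.0140 = 0.475.

47.5%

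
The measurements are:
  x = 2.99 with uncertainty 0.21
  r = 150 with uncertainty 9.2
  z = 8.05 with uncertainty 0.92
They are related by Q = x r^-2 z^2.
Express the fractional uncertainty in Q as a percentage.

26.9%

Q is a product of powers, so relative uncertainties combine in quadrature:
  (1·δx/x)² = (1×0.0702)² = 0.00493;  (-2·δr/r)² = (-2×0.0613)² = 0.0150;  (2·δz/z)² = (2×0.114)² = 0.0522
δQ/Q = √(0.0722) = 0.269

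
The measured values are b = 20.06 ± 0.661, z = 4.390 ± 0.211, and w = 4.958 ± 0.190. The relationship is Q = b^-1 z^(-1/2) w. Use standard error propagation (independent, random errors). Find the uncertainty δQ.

0.00660

Relative error in a monomial: (δQ/Q)² = Σ (nᵢ · δxᵢ/xᵢ)².
  (-1·δb/b)² = (-1×0.0330)² = 0.00109;  (−½·δz/z)² = (-0.5×0.0481)² = 0.000578;  (1·δw/w)² = (1×0.0383)² = 0.00147
δQ/Q = √(0.00313) = 0.0560
Q = 0.1180, so δQ = 0.0560 × 0.1180 = 0.00660.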